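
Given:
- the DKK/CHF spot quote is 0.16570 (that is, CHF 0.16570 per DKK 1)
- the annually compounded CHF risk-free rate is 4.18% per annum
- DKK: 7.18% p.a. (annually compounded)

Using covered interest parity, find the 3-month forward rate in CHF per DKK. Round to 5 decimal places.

T = 3/12 years.
CHF growth factor: (1 + 0.0418)^(3/12) = 1.0102901.
DKK accumulates by (1 + 0.0718)^(3/12) = 1.017486.
Forward (CHF per DKK) = 0.1657 × 1.0102901 / 1.017486 = 0.1645281.

0.16453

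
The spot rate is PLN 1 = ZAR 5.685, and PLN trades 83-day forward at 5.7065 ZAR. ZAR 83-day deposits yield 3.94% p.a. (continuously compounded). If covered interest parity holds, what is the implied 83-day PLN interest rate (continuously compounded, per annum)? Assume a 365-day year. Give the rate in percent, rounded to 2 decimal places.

2.28%

T = 83/365 years.
CIP gives F = S · g_ZAR/g_PLN, so g_ZAR/g_PLN = 5.7065/5.685 = 1.0037819.
ZAR growth factor: e^(0.0394×83/365) = 1.0089997.
Hence g_PLN = 1.0051981.
r = ln(1.0051981)/(83/365) = 0.022800 → 2.28%.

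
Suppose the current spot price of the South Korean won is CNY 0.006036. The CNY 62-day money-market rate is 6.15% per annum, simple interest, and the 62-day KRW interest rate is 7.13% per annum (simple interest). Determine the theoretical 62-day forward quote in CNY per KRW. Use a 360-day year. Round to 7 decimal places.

T = 62/360 years.
CNY accumulates by 1 + 0.0615×62/360 = 1.0105917.
Growth of 1 KRW over T: 1 + 0.0713×62/360 = 1.0122794.
So F = 0.006036 × 1.0105917 / 1.0122794 = 0.006025937 (CNY/KRW).

0.0060259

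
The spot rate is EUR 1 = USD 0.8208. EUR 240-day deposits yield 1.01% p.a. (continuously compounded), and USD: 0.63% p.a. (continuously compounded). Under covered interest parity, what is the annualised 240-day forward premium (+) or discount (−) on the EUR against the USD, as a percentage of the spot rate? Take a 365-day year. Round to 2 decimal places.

-0.38%

T = 240/365 years.
No-arbitrage forward: 0.8208 × 1.0041511 / 1.0066632 = 0.8187517 USD/EUR.
(F − S)/S ÷ T = (0.8187517 − 0.8208)/0.8208/(240/365) = -0.003795 → -0.38%.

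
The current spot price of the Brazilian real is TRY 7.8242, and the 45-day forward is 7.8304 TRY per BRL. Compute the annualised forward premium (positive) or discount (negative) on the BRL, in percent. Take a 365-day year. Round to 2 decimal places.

T = 45/365 years.
(F − S)/S = (7.8304 − 7.8242)/7.8242 = 0.0007924.
Per annum: 0.0007924 / (45/365) = 0.006427 = 0.64%.

+0.64%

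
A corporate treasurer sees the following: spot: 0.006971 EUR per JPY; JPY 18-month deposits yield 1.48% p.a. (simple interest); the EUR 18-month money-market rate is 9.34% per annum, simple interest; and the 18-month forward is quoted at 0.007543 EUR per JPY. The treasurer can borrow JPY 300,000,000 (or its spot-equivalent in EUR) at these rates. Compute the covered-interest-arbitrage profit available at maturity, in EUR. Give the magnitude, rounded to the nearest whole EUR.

EUR 71,155

T = 18/12 years.
Route A — deposit JPY, sell forward: 300,000,000 × 1.022200 × 0.007543 = EUR 2,313,136.38.
Route B — convert at spot, deposit EUR: 300,000,000 × 0.006971 × 1.140100 = EUR 2,384,291.13.
The quoted forward undervalues JPY, so borrow JPY, convert to EUR at spot, deposit the EUR at 9.34%, and buy JPY forward at 0.007543 to cover the loan.
Arbitrage profit = |2,313,136.38 − 2,384,291.13| = EUR 71,155.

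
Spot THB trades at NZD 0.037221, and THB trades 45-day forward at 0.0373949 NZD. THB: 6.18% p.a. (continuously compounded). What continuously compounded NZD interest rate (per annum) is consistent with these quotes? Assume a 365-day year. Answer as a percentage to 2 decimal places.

T = 45/365 years.
By CIP, F/S equals the NZD-to-THB growth ratio: 0.0373949/0.037221 = 1.0046721.
The THB side grows by e^(0.0618×45/365) = 1.0076483.
That pins the NZD growth at 1.0123561.
r = ln(1.0123561)/(45/365) = 0.099608 → 9.96%.

9.96%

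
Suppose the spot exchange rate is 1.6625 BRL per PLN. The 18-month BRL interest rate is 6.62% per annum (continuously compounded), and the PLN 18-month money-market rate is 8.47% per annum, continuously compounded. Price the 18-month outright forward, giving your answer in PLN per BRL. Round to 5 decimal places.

T = 18/12 years.
BRL growth factor: e^(0.0662×18/12) = 1.1043976.
PLN growth factor: e^(0.0847×18/12) = 1.1354738.
So F = 1.6625 × 1.1043976 / 1.1354738 = 1.617000 (BRL/PLN).
Quoted the other way: 1/1.617000 = 0.61843 PLN per BRL.

0.61843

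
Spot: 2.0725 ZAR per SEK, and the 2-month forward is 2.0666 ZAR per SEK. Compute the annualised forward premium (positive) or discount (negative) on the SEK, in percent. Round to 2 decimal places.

-1.71%

T = 2/12 years.
Period premium: (2.0666 − 2.0725)/2.0725 = -0.0028468.
Per annum: -0.0028468 / (2/12) = -0.017081 = -1.71%.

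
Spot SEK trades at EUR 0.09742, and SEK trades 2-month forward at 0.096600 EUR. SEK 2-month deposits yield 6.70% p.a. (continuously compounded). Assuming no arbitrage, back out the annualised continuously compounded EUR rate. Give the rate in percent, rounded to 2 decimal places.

T = 2/12 years.
By CIP, F/S equals the EUR-to-SEK growth ratio: 0.0966/0.09742 = 0.9915828.
The SEK side grows by e^(0.0670×2/12) = 1.0112292.
So the EUR growth factor = 1.0027175.
r = ln(1.0027175)/(2/12) = 0.016283 → 1.63%.

1.63%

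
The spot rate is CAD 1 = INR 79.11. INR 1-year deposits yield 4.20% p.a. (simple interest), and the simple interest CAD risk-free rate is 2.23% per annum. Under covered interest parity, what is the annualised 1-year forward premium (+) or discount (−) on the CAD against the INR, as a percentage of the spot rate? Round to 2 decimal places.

T = 1 year.
F = S · g_INR/g_CAD = 79.11 × 1.042000/1.022300 = 80.63447.
(F − S)/S ÷ T = (80.63447 − 79.11)/79.11/1 = 0.019270 → 1.93%.

+1.93%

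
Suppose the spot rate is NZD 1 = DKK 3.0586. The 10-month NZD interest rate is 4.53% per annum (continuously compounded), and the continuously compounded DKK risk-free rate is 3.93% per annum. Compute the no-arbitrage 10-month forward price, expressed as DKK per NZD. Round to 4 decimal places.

T = 10/12 years.
DKK growth factor: e^(0.0393×10/12) = 1.0332922.
Growth of 1 NZD over T: e^(0.0453×10/12) = 1.0384716.
So F = 3.0586 × 1.0332922 / 1.0384716 = 3.043345 (DKK/NZD).

3.0433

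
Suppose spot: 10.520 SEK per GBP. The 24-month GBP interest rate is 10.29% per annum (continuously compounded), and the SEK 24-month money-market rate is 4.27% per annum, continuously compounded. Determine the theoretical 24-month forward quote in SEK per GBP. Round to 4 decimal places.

9.3267

T = 2 years.
Growth of 1 SEK over T: e^(0.0427×2) = 1.0891526.
Growth of 1 GBP over T: e^(0.1029×2) = 1.2285075.
So F = 10.52 × 1.0891526 / 1.2285075 = 9.326671 (SEK/GBP).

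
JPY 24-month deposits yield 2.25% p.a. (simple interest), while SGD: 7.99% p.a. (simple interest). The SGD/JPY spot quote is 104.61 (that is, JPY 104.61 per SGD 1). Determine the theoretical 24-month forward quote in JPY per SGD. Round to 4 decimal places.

T = 2 years.
JPY accumulates by 1 + 0.0225×2 = 1.045000.
Growth of 1 SGD over T: 1 + 0.0799×2 = 1.159800.
Forward (JPY per SGD) = 104.61 × 1.045000 / 1.159800 = 94.255432.

94.2554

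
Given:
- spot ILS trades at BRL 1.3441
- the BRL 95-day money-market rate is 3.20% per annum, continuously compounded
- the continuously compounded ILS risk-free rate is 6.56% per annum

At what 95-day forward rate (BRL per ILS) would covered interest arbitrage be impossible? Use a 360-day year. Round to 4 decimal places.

T = 95/360 years.
Growth of 1 BRL over T: e^(0.0320×95/360) = 1.0084802.
ILS growth factor: e^(0.0656×95/360) = 1.0174618.
CIP: F = S · (grow BRL)/(grow ILS) = 1.3441 × 1.0084802/1.0174618 = 1.332235 BRL per ILS.

1.3322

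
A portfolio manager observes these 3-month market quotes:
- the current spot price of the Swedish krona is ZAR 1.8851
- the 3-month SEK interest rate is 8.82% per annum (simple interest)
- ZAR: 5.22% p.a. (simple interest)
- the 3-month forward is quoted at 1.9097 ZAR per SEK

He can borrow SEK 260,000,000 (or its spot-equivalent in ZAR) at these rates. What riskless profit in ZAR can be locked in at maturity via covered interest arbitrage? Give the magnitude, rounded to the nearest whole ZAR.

T = 3/12 years.
Keep in SEK, deliver into the forward: 260,000,000·1.022050·1.9097 = ZAR 507,470,310.10.
Swap to ZAR now, deposit: 260,000,000·1.8851·1.013050 = ZAR 496,522,144.30.
The quoted forward overvalues SEK, so borrow ZAR, buy SEK at spot, deposit the SEK at 8.82%, and sell the proceeds forward at 1.9097.
Arbitrage profit = |507,470,310.10 − 496,522,144.30| = ZAR 10,948,166.

ZAR 10,948,166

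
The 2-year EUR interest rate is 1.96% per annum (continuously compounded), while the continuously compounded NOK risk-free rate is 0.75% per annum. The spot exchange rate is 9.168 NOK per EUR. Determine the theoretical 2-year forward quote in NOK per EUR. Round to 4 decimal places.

8.9488

T = 2 years.
NOK growth factor: e^(0.0075×2) = 1.0151131.
Growth of 1 EUR over T: e^(0.0196×2) = 1.0399785.
So F = 9.168 × 1.0151131 / 1.0399785 = 8.948797 (NOK/EUR).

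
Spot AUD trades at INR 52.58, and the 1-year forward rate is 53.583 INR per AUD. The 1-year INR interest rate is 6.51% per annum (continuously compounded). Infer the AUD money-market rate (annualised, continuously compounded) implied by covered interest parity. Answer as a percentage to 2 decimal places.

4.62%

T = 1 year.
CIP gives F = S · g_INR/g_AUD, so g_INR/g_AUD = 53.583/52.58 = 1.0190757.
The INR side grows by e^(0.0651×1) = 1.0672657.
Hence g_AUD = 1.0472879.
Take logs: ln 1.0472879 / 1 = 0.046204, so 4.62%.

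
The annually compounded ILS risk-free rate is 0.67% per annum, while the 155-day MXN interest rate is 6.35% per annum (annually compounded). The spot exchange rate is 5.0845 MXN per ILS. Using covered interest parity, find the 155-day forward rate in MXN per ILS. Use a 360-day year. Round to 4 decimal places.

5.2061

T = 155/360 years.
MXN accumulates by (1 + 0.0635)^(155/360) = 1.0268617.
ILS accumulates by (1 + 0.0067)^(155/360) = 1.0028792.
So F = 5.0845 × 1.0268617 / 1.0028792 = 5.206089 (MXN/ILS).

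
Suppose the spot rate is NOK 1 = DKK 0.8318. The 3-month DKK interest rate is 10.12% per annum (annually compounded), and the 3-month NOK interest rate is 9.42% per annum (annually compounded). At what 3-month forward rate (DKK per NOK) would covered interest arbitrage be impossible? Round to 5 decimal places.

0.83313

T = 3/12 years.
DKK accumulates by (1 + 0.1012)^(3/12) = 1.0243929.
NOK growth factor: (1 + 0.0942)^(3/12) = 1.022761.
So F = 0.8318 × 1.0243929 / 1.022761 = 0.8331272 (DKK/NOK).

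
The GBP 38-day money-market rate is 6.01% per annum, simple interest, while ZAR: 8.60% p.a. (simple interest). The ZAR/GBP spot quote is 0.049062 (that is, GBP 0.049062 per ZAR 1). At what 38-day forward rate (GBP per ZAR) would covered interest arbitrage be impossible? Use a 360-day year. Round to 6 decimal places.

0.048929

T = 38/360 years.
GBP accumulates by 1 + 0.0601×38/360 = 1.0063439.
Growth of 1 ZAR over T: 1 + 0.0860×38/360 = 1.0090778.
CIP: F = S · (grow GBP)/(grow ZAR) = 0.049062 × 1.0063439/1.0090778 = 0.04892908 GBP per ZAR.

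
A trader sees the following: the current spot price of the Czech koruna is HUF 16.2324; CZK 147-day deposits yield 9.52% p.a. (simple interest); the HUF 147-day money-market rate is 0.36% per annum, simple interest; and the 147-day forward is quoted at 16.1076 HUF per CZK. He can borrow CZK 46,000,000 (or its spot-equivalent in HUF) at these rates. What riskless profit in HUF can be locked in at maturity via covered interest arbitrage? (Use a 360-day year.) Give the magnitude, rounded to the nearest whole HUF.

HUF 21,964,746

T = 147/360 years.
Keep in CZK, deliver into the forward: 46,000,000·1.03887333333·16.1076 = HUF 769,752,780.78.
Swap to HUF now, deposit: 46,000,000·16.2324·1.001470 = HUF 747,788,034.89.
The quoted forward overvalues CZK, so borrow HUF, buy CZK at spot, deposit the CZK at 9.52%, and sell the proceeds forward at 16.1076.
Arbitrage profit = |769,752,780.78 − 747,788,034.89| = HUF 21,964,746.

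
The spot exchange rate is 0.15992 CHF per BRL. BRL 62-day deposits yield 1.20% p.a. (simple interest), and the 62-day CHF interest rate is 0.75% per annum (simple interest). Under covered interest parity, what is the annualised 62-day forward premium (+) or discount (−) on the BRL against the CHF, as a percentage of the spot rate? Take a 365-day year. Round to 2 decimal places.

-0.45%

T = 62/365 years.
F = S · g_CHF/g_BRL = 0.15992 × 1.001274/1.0020384 = 0.15979801.
(F − S)/S ÷ T = (0.15979801 − 0.15992)/0.15992/(62/365) = -0.004491 → -0.45%.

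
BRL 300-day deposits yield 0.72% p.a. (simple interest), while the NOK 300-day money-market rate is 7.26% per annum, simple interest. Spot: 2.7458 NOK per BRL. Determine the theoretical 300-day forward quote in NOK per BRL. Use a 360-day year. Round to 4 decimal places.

2.8946

T = 300/360 years.
Growth of 1 NOK over T: 1 + 0.0726×300/360 = 1.060500.
BRL accumulates by 1 + 0.0072×300/360 = 1.006000.
Forward (NOK per BRL) = 2.7458 × 1.060500 / 1.006000 = 2.894554.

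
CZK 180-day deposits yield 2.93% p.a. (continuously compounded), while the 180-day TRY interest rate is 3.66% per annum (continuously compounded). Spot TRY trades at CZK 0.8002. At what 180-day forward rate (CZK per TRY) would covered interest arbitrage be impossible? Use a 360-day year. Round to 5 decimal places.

0.79728

T = 180/360 years.
CZK growth factor: e^(0.0293×180/360) = 1.0147578.
Growth of 1 TRY over T: e^(0.0366×180/360) = 1.0184685.
So F = 0.8002 × 1.0147578 / 1.0184685 = 0.7972845 (CZK/TRY).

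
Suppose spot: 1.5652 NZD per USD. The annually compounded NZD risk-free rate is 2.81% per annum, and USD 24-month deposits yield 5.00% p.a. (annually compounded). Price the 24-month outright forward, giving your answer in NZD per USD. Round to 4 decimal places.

1.5006

T = 2 years.
Growth of 1 NZD over T: (1 + 0.0281)^2 = 1.0569896.
Growth of 1 USD over T: (1 + 0.0500)^2 = 1.102500.
CIP: F = S · (grow NZD)/(grow USD) = 1.5652 × 1.0569896/1.102500 = 1.500590 NZD per USD.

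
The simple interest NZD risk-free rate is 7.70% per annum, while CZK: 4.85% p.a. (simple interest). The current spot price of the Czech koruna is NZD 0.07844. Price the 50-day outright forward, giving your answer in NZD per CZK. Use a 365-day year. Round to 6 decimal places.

T = 50/365 years.
NZD accumulates by 1 + 0.0770×50/365 = 1.0105479.
Growth of 1 CZK over T: 1 + 0.0485×50/365 = 1.0066438.
Forward (NZD per CZK) = 0.07844 × 1.0105479 / 1.0066438 = 0.07874422.

0.078744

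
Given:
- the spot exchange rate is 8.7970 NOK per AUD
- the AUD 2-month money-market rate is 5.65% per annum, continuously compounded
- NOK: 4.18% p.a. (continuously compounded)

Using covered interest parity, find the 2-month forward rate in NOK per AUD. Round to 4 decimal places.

T = 2/12 years.
Growth of 1 NOK over T: e^(0.0418×2/12) = 1.006991.
AUD growth factor: e^(0.0565×2/12) = 1.0094611.
CIP: F = S · (grow NOK)/(grow AUD) = 8.797 × 1.006991/1.0094611 = 8.775474 NOK per AUD.

8.7755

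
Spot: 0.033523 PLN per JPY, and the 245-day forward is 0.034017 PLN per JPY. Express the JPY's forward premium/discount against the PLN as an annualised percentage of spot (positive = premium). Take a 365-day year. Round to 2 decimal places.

+2.20%

T = 245/365 years.
JPY trades forward at +1.47362% vs spot over the period.
Annualise by dividing by T: 0.0147362 / (245/365) = 0.021954 → 2.20%.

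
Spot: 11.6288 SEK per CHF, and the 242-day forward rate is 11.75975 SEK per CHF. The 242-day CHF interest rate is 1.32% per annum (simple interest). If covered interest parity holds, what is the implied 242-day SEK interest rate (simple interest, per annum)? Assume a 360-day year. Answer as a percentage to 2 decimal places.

T = 242/360 years.
F/S = 11.75975/11.6288 = 1.0112608 = (growth of SEK) / (growth of CHF).
The CHF side grows by 1 + 0.0132×242/360 = 1.0088733.
Hence g_SEK = 1.020234.
(1.020234 − 1)/T = 0.030100, i.e. 3.01%.

3.01%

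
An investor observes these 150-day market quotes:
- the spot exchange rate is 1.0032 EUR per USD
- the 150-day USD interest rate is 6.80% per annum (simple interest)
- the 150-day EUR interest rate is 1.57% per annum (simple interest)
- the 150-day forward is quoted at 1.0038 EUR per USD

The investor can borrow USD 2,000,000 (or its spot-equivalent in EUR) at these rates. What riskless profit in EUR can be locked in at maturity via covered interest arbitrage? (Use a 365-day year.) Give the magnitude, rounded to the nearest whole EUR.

T = 150/365 years.
Keep in USD, deliver into the forward: 2,000,000·1.027945205·1.0038 = EUR 2,063,702.79.
Swap to EUR now, deposit: 2,000,000·1.0032·1.006452055 = EUR 2,019,345.40.
The quoted forward overvalues USD, so borrow EUR, buy USD at spot, deposit the USD at 6.80%, and sell the proceeds forward at 1.0038.
Profit = 2,063,702.79 − 2,019,345.40 = EUR 44,357.

EUR 44,357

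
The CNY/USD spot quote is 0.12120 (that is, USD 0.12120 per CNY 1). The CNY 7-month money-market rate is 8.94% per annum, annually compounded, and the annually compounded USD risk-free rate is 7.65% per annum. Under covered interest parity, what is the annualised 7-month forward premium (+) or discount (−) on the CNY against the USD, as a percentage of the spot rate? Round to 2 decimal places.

-1.19%

T = 7/12 years.
F = S · g_USD/g_CNY = 0.1212 × 1.0439384/1.0512176 = 0.12036075.
(F − S)/S ÷ T = (0.12036075 − 0.1212)/0.1212/(7/12) = -0.011871 → -1.19%.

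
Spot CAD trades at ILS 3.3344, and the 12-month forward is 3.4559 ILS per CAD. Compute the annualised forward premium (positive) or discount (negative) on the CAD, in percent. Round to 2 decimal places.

T = 1 year.
CAD trades forward at +3.64383% vs spot over the period.
Per annum: 0.0364383 / 1 = 0.036438 = 3.64%.

+3.64%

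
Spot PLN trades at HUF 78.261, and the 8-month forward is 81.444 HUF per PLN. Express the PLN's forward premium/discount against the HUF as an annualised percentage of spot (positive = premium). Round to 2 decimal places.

+6.10%

T = 8/12 years.
Period premium: (81.444 − 78.261)/78.261 = 0.0406716.
Per annum: 0.0406716 / (8/12) = 0.061007 = 6.10%.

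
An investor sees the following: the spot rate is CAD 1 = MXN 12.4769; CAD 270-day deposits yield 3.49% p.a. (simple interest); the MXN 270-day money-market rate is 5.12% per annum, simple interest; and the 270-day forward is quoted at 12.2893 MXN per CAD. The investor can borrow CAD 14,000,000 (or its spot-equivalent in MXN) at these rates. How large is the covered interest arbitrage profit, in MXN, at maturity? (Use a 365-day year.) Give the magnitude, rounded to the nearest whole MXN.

MXN 4,800,373

T = 270/365 years.
Invest the CAD and cover forward: 14,000,000 × 1.02581643836 × 12.2893 = MXN 176,491,923.38.
Convert at spot and invest in MXN: 14,000,000 × 12.4769 × 1.0378739726 = MXN 181,292,296.76.
The quoted forward undervalues CAD, so borrow CAD, convert to MXN at spot, deposit the MXN at 5.12%, and buy CAD forward at 12.2893 to cover the loan.
The gap between the two covered legs is MXN 4,800,373.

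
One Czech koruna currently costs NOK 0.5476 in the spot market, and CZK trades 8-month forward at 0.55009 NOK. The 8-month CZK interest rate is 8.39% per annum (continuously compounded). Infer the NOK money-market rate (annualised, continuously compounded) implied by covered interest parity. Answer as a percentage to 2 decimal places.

T = 8/12 years.
F/S = 0.55009/0.5476 = 1.0045471 = (growth of NOK) / (growth of CZK).
The CZK side grows by e^(0.0839×8/12) = 1.0575272.
Hence g_NOK = 1.0623359.
Take logs: ln 1.0623359 / (8/12) = 0.090705, so 9.07%.

9.07%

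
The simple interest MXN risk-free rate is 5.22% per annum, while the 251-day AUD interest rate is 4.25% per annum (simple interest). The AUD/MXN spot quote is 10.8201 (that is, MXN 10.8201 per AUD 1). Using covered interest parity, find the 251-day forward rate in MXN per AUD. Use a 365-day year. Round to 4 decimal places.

10.8902

T = 251/365 years.
MXN growth factor: 1 + 0.0522×251/365 = 1.03589644.
AUD growth factor: 1 + 0.0425×251/365 = 1.02922603.
CIP: F = S · (grow MXN)/(grow AUD) = 10.8201 × 1.03589644/1.02922603 = 10.890225 MXN per AUD.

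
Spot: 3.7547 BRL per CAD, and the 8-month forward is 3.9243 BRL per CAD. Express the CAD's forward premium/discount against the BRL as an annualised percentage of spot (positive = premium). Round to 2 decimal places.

T = 8/12 years.
(F − S)/S = (3.9243 − 3.7547)/3.7547 = 0.0451701.
Annualise by dividing by T: 0.0451701 / (8/12) = 0.067755 → 6.78%.

+6.78%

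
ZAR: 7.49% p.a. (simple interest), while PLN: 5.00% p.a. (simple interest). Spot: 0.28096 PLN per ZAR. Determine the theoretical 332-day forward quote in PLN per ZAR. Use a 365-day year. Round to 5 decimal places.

T = 332/365 years.
PLN accumulates by 1 + 0.0500×332/365 = 1.0454795.
Growth of 1 ZAR over T: 1 + 0.0749×332/365 = 1.0681282.
So F = 0.28096 × 1.0454795 / 1.0681282 = 0.2750025 (PLN/ZAR).

0.27500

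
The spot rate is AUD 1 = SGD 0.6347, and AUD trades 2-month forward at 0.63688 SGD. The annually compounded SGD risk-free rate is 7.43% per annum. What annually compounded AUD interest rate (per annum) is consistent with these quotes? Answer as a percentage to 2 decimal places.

5.24%

T = 2/12 years.
CIP gives F = S · g_SGD/g_AUD, so g_SGD/g_AUD = 0.63688/0.6347 = 1.0034347.
SGD growth factor: (1 + 0.0743)^(2/12) = 1.0120165.
That pins the AUD growth at 1.0085524.
Annualise: 1.0085524^(12/2) − 1 = 0.052424 = 5.24%.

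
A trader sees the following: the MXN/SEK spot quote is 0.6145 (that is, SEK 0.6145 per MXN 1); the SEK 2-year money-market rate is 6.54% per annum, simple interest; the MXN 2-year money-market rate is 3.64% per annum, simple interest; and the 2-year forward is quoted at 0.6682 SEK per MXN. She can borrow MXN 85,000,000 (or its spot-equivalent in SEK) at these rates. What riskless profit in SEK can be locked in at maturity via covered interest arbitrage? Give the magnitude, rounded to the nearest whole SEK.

T = 2 years.
Invest the MXN and cover forward: 85,000,000 × 1.072800 × 0.6682 = SEK 60,931,821.60.
Convert at spot and invest in SEK: 85,000,000 × 0.6145 × 1.130800 = SEK 59,064,511.00.
The quoted forward overvalues MXN, so borrow SEK, buy MXN at spot, deposit the MXN at 3.64%, and sell the proceeds forward at 0.6682.
The gap between the two covered legs is SEK 1,867,311.

SEK 1,867,311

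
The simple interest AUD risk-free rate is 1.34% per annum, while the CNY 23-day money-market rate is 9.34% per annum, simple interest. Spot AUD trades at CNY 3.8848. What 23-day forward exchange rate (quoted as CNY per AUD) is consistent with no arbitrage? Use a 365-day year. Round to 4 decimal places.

3.9044

T = 23/365 years.
CNY growth factor: 1 + 0.0934×23/365 = 1.0058855.
Growth of 1 AUD over T: 1 + 0.0134×23/365 = 1.0008444.
Forward (CNY per AUD) = 3.8848 × 1.0058855 / 1.0008444 = 3.904367.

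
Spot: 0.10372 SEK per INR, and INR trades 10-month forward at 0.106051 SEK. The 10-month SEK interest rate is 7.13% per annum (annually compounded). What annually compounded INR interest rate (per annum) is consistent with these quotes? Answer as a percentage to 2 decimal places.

T = 10/12 years.
CIP gives F = S · g_SEK/g_INR, so g_SEK/g_INR = 0.106051/0.10372 = 1.0224740.
The SEK side grows by (1 + 0.0713)^(10/12) = 1.0590731.
So the INR growth factor = 1.0357947.
r = 1.0357947^(12/10) − 1 = 0.043106 → 4.31%.

4.31%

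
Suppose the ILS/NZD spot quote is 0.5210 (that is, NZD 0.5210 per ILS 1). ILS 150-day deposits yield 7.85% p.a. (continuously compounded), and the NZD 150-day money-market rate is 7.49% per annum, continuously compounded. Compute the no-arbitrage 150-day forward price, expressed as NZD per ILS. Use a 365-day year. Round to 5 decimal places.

0.52023

T = 150/365 years.
NZD growth factor: e^(0.0749×150/365) = 1.0312594.
ILS accumulates by e^(0.0785×150/365) = 1.0327863.
Forward (NZD per ILS) = 0.521 × 1.0312594 / 1.0327863 = 0.5202297.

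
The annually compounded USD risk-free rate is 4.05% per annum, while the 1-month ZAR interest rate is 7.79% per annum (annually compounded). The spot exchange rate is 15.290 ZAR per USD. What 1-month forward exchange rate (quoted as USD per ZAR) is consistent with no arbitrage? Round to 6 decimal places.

0.065210

T = 1/12 years.
ZAR accumulates by (1 + 0.0779)^(1/12) = 1.0062708.
USD growth factor: (1 + 0.0405)^(1/12) = 1.0033139.
Forward (ZAR per USD) = 15.29 × 1.0062708 / 1.0033139 = 15.33506.
Quoted the other way: 1/15.33506 = 0.065210 USD per ZAR.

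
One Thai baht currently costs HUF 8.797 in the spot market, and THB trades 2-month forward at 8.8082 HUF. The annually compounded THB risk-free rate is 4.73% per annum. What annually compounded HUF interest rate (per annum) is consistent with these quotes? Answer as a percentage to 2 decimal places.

T = 2/12 years.
F/S = 8.8082/8.797 = 1.0012732 = (growth of HUF) / (growth of THB).
THB growth factor: (1 + 0.0473)^(2/12) = 1.0077323.
So the HUF growth factor = 1.0090153.
Annualise: 1.0090153^(12/2) − 1 = 0.055326 = 5.53%.

5.53%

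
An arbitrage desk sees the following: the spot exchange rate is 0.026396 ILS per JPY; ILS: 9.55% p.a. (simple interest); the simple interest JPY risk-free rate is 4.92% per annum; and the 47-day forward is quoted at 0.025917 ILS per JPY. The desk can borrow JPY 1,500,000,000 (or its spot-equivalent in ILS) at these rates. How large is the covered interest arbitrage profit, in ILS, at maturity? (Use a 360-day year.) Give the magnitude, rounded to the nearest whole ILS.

ILS 962,450

T = 47/360 years.
Invest the JPY and cover forward: 1,500,000,000 × 1.0064233333 × 0.025917 = ILS 39,125,210.29.
Convert at spot and invest in ILS: 1,500,000,000 × 0.026396 × 1.0124680556 = ILS 40,087,660.19.
The quoted forward undervalues JPY, so borrow JPY, convert to ILS at spot, deposit the ILS at 9.55%, and buy JPY forward at 0.025917 to cover the loan.
Profit = 40,087,660.19 − 39,125,210.29 = ILS 962,450.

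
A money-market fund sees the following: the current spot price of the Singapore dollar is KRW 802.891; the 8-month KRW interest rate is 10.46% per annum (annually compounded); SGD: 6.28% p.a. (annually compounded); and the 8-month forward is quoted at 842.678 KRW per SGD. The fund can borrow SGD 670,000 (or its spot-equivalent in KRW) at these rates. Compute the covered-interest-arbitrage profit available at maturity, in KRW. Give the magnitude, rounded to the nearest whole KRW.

KRW 13,167,381

T = 8/12 years.
Route A — deposit SGD, sell forward: 670,000 × 1.04144026289 × 842.678 = KRW 587,991,194.56.
Route B — convert at spot, deposit KRW: 670,000 × 802.891 × 1.06857093994 = KRW 574,823,813.66.
The quoted forward overvalues SGD, so borrow KRW, buy SGD at spot, deposit the SGD at 6.28%, and sell the proceeds forward at 842.678.
Arbitrage profit = |587,991,194.56 − 574,823,813.66| = KRW 13,167,381.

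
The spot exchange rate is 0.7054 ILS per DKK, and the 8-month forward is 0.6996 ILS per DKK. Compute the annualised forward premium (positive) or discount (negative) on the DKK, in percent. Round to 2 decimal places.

-1.23%

T = 8/12 years.
(F − S)/S = (0.6996 − 0.7054)/0.7054 = -0.0082223.
×(1/T) gives -1.23% p.a.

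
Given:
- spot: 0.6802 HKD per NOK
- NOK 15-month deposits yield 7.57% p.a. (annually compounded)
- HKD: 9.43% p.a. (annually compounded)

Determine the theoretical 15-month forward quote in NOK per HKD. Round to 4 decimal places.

T = 15/12 years.
HKD growth factor: (1 + 0.0943)^(15/12) = 1.119233.
Growth of 1 NOK over T: (1 + 0.0757)^(15/12) = 1.095504.
CIP: F = S · (grow HKD)/(grow NOK) = 0.6802 × 1.119233/1.095504 = 0.6949334 HKD per NOK.
Quoted the other way: 1/0.6949334 = 1.4390 NOK per HKD.

1.4390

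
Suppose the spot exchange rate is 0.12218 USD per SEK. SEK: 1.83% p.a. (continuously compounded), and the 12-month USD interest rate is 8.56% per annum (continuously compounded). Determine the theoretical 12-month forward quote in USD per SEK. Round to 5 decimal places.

0.13069

T = 1 year.
USD accumulates by e^(0.0856×1) = 1.0893705.
Growth of 1 SEK over T: e^(0.0183×1) = 1.0184685.
Forward (USD per SEK) = 0.12218 × 1.0893705 / 1.0184685 = 0.1306857.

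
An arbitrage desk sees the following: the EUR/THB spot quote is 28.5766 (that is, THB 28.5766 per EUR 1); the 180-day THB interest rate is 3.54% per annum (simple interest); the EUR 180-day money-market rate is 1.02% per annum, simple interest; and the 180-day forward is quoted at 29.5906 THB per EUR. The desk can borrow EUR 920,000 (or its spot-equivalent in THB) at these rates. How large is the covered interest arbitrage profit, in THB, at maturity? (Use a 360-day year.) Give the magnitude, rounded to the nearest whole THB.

T = 180/360 years.
Route A — deposit EUR, sell forward: 920,000 × 1.005100 × 29.5906 = THB 27,362,191.10.
Route B — convert at spot, deposit THB: 920,000 × 28.5766 × 1.017700 = THB 26,755,813.35.
The quoted forward overvalues EUR, so borrow THB, buy EUR at spot, deposit the EUR at 1.02%, and sell the proceeds forward at 29.5906.
The gap between the two covered legs is THB 606,378.

THB 606,378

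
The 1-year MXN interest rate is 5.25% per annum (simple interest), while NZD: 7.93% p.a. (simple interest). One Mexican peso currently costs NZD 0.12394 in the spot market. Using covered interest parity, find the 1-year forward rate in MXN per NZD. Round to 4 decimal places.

T = 1 year.
NZD growth factor: 1 + 0.0793×1 = 1.079300.
MXN growth factor: 1 + 0.0525×1 = 1.052500.
So F = 0.12394 × 1.079300 / 1.052500 = 0.1270959 (NZD/MXN).
Invert for MXN per NZD: 1 / 0.1270959 = 7.8681.

7.8681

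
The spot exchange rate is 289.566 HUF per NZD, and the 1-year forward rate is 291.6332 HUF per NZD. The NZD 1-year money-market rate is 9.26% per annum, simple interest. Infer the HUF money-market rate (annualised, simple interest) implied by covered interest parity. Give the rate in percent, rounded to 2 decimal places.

10.04%

T = 1 year.
CIP gives F = S · g_HUF/g_NZD, so g_HUF/g_NZD = 291.6332/289.566 = 1.0071390.
NZD growth factor: 1 + 0.0926×1 = 1.092600.
So the HUF growth factor = 1.1004001.
(1.1004001 − 1)/T = 0.100400, i.e. 10.04%.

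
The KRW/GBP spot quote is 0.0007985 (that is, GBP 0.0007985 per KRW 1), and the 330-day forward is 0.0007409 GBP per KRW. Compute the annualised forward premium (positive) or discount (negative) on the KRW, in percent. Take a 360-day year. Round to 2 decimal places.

T = 330/360 years.
Period premium: (0.0007409 − 0.0007985)/0.0007985 = -0.0721353.
×(1/T) gives -7.87% p.a.

-7.87%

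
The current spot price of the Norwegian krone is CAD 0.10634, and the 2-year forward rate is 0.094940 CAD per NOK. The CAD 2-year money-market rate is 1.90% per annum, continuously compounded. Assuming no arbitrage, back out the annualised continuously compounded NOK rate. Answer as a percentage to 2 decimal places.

7.57%

T = 2 years.
CIP gives F = S · g_CAD/g_NOK, so g_CAD/g_NOK = 0.09494/0.10634 = 0.8927967.
The CAD side grows by e^(0.0190×2) = 1.0387312.
So the NOK growth factor = 1.1634577.
Take logs: ln 1.1634577 / 2 = 0.075698, so 7.57%.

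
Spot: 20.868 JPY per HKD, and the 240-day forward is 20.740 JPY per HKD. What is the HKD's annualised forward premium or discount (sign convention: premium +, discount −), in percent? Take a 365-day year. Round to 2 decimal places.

-0.93%

T = 240/365 years.
Period premium: (20.740 − 20.868)/20.868 = -0.0061338.
Per annum: -0.0061338 / (240/365) = -0.009328 = -0.93%.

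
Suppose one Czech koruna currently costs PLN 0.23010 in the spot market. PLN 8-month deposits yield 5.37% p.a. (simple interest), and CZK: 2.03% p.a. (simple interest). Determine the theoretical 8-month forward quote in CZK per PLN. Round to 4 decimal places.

T = 8/12 years.
Growth of 1 PLN over T: 1 + 0.0537×8/12 = 1.035800.
Growth of 1 CZK over T: 1 + 0.0203×8/12 = 1.0135333.
CIP: F = S · (grow PLN)/(grow CZK) = 0.2301 × 1.035800/1.0135333 = 0.2351552 PLN per CZK.
Quoted the other way: 1/0.2351552 = 4.2525 CZK per PLN.

4.2525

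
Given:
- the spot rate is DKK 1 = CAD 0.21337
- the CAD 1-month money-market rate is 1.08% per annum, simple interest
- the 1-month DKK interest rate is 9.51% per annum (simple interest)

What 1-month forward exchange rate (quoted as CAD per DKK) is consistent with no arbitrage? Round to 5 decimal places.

0.21188

T = 1/12 years.
CAD accumulates by 1 + 0.0108×1/12 = 1.000900.
Growth of 1 DKK over T: 1 + 0.0951×1/12 = 1.007925.
So F = 0.21337 × 1.000900 / 1.007925 = 0.2118829 (CAD/DKK).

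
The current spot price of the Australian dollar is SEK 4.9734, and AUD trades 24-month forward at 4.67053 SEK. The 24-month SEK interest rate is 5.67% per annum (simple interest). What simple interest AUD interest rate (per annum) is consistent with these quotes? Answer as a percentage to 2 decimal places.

9.28%

T = 2 years.
By CIP, F/S equals the SEK-to-AUD growth ratio: 4.67053/4.9734 = 0.9391020.
The SEK side grows by 1 + 0.0567×2 = 1.113400.
So the AUD growth factor = 1.1856007.
r = (1.1856007 − 1)/2 = 0.092800 → 9.28%.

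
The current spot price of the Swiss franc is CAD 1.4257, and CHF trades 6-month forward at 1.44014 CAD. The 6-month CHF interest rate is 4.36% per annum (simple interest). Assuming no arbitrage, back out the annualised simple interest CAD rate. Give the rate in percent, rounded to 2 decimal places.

T = 6/12 years.
CIP gives F = S · g_CAD/g_CHF, so g_CAD/g_CHF = 1.44014/1.4257 = 1.0101284.
The CHF side grows by 1 + 0.0436×6/12 = 1.021800.
Hence g_CAD = 1.0321492.
(1.0321492 − 1)/T = 0.064298, i.e. 6.43%.

6.43%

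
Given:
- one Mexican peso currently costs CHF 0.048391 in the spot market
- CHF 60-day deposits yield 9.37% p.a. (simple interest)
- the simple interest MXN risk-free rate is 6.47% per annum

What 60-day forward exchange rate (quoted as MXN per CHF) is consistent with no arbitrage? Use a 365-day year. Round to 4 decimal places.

T = 60/365 years.
CHF accumulates by 1 + 0.0937×60/365 = 1.01540274.
Growth of 1 MXN over T: 1 + 0.0647×60/365 = 1.01063562.
Forward (CHF per MXN) = 0.048391 × 1.01540274 / 1.01063562 = 0.048619258.
Invert for MXN per CHF: 1 / 0.048619258 = 20.5680.

20.5680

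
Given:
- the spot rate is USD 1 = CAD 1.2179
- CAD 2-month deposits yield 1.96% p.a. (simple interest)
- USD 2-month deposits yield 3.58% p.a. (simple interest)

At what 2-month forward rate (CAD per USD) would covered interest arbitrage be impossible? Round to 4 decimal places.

1.2146

T = 2/12 years.
CAD accumulates by 1 + 0.0196×2/12 = 1.0032667.
USD accumulates by 1 + 0.0358×2/12 = 1.0059667.
CIP: F = S · (grow CAD)/(grow USD) = 1.2179 × 1.0032667/1.0059667 = 1.214631 CAD per USD.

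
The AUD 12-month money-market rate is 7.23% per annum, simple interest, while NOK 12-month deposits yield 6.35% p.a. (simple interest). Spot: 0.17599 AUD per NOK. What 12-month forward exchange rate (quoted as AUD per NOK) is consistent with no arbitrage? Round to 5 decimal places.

T = 1 year.
Growth of 1 AUD over T: 1 + 0.0723×1 = 1.072300.
NOK accumulates by 1 + 0.0635×1 = 1.063500.
So F = 0.17599 × 1.072300 / 1.063500 = 0.1774462 (AUD/NOK).

0.17745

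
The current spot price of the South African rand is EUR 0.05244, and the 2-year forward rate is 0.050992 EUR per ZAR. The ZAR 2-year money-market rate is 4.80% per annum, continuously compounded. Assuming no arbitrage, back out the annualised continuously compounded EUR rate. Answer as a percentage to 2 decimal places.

3.40%

T = 2 years.
CIP gives F = S · g_EUR/g_ZAR, so g_EUR/g_ZAR = 0.050992/0.05244 = 0.9723875.
The ZAR side grows by e^(0.0480×2) = 1.1007591.
Hence g_EUR = 1.0703644.
Take logs: ln 1.0703644 / 2 = 0.034000, so 3.40%.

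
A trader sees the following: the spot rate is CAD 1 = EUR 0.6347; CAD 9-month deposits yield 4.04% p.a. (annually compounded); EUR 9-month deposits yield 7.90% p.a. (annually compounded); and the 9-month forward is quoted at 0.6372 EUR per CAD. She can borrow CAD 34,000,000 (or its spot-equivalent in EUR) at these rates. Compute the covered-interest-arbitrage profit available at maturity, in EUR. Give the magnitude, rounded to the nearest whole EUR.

T = 9/12 years.
Invest the CAD and cover forward: 34,000,000 × 1.0301495037 × 0.6372 = EUR 22,317,982.97.
Convert at spot and invest in EUR: 34,000,000 × 0.6347 × 1.0586833514 = EUR 22,846,174.99.
The quoted forward undervalues CAD, so borrow CAD, convert to EUR at spot, deposit the EUR at 7.90%, and buy CAD forward at 0.6372 to cover the loan.
The gap between the two covered legs is EUR 528,192.

EUR 528,192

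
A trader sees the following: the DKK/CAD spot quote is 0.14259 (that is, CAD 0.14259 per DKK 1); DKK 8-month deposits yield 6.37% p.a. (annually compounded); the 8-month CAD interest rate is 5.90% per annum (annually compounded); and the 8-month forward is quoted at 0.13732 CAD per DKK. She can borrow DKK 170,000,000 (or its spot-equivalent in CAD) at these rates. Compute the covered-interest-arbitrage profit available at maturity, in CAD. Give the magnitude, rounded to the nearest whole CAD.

T = 8/12 years.
Route A — deposit DKK, sell forward: 170,000,000 × 1.0420281214 × 0.13732 = CAD 24,325,521.28.
Route B — convert at spot, deposit CAD: 170,000,000 × 0.14259 × 1.0389563618 = CAD 25,184,613.90.
The quoted forward undervalues DKK, so borrow DKK, convert to CAD at spot, deposit the CAD at 5.90%, and buy DKK forward at 0.13732 to cover the loan.
The gap between the two covered legs is CAD 859,093.

CAD 859,093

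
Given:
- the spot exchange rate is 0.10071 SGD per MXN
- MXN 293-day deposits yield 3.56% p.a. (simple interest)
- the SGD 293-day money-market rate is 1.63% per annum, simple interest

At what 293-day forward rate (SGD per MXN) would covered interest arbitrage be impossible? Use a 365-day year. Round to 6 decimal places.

0.099193

T = 293/365 years.
SGD accumulates by 1 + 0.0163×293/365 = 1.0130847.
MXN accumulates by 1 + 0.0356×293/365 = 1.0285775.
CIP: F = S · (grow SGD)/(grow MXN) = 0.10071 × 1.0130847/1.0285775 = 0.09919307 SGD per MXN.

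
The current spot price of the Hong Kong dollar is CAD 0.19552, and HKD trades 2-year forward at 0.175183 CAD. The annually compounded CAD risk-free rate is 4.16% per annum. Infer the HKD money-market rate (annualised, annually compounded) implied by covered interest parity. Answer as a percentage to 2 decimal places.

10.04%

T = 2 years.
By CIP, F/S equals the CAD-to-HKD growth ratio: 0.175183/0.19552 = 0.8959851.
CAD growth factor: (1 + 0.0416)^2 = 1.0849306.
That pins the HKD growth at 1.2108802.
r = 1.2108802^(1/2) − 1 = 0.100400 → 10.04%.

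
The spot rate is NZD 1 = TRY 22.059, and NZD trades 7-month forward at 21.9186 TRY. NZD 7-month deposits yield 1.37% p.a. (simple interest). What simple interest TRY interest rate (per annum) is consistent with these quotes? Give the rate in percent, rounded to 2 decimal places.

0.27%

T = 7/12 years.
CIP gives F = S · g_TRY/g_NZD, so g_TRY/g_NZD = 21.9186/22.059 = 0.9936353.
NZD growth factor: 1 + 0.0137×7/12 = 1.0079917.
That pins the TRY growth at 1.0015761.
r = (1.0015761 − 1)/(7/12) = 0.002702 → 0.27%.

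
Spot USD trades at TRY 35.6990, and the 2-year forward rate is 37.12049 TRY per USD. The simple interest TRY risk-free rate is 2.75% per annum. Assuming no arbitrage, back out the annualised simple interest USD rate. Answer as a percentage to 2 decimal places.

0.73%

T = 2 years.
By CIP, F/S equals the TRY-to-USD growth ratio: 37.12049/35.699 = 1.0398188.
TRY growth factor: 1 + 0.0275×2 = 1.055000.
So the USD growth factor = 1.0145999.
r = (1.0145999 − 1)/2 = 0.007300 → 0.73%.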